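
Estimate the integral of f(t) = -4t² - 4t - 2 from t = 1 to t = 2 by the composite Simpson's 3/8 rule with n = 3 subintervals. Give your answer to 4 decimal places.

h = (2 − 1)/3 = 0.333333.
Nodes t₀,…,t₃ = 1, 1.333333, 1.666667, 2.
f(t) = -4t² - 4t - 2: f₀=-10, f₁=-14.444444, f₂=-19.777778, f₃=-26.
(3h/8)·[f₀ + 3f₁ + 3f₂ + f₃] = 0.125·(-138.666667) = -17.3333.

-17.3333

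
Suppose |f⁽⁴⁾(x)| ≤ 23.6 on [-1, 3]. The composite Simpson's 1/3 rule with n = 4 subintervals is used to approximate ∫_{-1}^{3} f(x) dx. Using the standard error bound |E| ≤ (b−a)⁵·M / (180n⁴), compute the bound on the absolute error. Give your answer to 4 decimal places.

|E| ≤ (4)⁵·23.6 / (180·4⁴) = 24166.4/46080 = 0.5244.

0.5244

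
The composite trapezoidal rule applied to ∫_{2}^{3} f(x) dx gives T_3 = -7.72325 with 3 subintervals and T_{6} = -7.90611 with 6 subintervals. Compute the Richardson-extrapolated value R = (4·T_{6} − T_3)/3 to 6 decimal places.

R = (4·T_{6} − T_3) / 3 = (4·(-7.90611) − (-7.72325))/3 = (-23.90119)/3 = -7.967063.

-7.967063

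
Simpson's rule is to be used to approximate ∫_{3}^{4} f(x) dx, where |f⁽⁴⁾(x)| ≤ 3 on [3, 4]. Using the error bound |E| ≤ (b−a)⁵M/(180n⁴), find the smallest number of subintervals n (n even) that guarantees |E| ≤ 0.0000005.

Need 3/(180n⁴) ≤ 0.0000005.
n⁴ ≥ 3/(180·0.0000005) = 33333.3 ⇒ n ≥ 13.5120, so the smallest even n is 14. (n must be even for Simpson's rule.)

14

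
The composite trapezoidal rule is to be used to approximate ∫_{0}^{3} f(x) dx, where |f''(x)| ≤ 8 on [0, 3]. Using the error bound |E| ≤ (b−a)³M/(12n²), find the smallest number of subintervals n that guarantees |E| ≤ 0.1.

Need 216/(12n²) ≤ 0.1.
n² ≥ 216/(12·0.1) = 180 ⇒ n ≥ 13.4164, so the smallest n is 14.

14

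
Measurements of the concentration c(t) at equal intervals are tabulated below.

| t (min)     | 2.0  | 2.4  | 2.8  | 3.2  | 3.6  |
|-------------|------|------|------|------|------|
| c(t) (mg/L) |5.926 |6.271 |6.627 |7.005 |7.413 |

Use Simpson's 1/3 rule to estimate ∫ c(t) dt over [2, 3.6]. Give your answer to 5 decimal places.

h = 0.4, n = 4.
(h/3)·[y₀ + 4y₁ + 2y₂ + 4y₃ + y₄] = 0.133333·(79.697) = 10.62627.

10.62627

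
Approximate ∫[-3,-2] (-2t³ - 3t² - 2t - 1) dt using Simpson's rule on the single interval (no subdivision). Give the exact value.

17.5

S = (b−a)/6 · [f(-3) + 4f(-2.5) + f(-2)] = 0.166667·[32 + 4·16.5 + 7] = 17.5.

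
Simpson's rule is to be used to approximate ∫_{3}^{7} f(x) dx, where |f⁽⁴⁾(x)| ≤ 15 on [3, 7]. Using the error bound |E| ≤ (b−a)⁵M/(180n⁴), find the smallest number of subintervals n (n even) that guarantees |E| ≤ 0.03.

8

Need 15360/(180n⁴) ≤ 0.03.
n⁴ ≥ 15360/(180·0.03) = 2844.44 ⇒ n ≥ 7.3030, so the smallest even n is 8. (n must be even for Simpson's rule.)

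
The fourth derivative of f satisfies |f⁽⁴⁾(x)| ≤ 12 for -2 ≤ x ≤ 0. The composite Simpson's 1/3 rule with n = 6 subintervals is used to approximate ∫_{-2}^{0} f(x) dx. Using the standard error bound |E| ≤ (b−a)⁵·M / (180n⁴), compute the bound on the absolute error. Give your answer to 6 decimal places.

|E| ≤ (2)⁵·12 / (180·6⁴) = 384/233280 = 0.001646.

0.001646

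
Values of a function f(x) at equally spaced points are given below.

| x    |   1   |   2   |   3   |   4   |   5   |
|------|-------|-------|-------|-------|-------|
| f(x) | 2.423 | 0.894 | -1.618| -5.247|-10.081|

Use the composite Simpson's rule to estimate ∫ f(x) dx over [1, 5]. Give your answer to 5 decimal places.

-9.43533

h = 1, n = 4.
(h/3)·[y₀ + 4y₁ + 2y₂ + 4y₃ + y₄] = 0.333333·(-28.306) = -9.43533.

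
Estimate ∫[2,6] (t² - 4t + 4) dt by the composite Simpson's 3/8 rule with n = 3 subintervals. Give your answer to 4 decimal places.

21.3333

h = (6 − 2)/3 = 1.333333.
Nodes t₀,…,t₃ = 2, 3.333333, 4.666667, 6.
f(t) = t² - 4t + 4: f₀=0, f₁=1.777778, f₂=7.111111, f₃=16.
(3h/8)·[f₀ + 3f₁ + 3f₂ + f₃] = 0.5·(42.666667) = 21.3333.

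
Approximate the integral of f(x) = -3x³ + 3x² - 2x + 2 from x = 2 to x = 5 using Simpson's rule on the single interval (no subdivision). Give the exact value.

S = (b−a)/6 · [f(2) + 4f(3.5) + f(5)] = 0.5·[(-14) + 4·(-96.875) + (-308)] = -354.75.

-354.75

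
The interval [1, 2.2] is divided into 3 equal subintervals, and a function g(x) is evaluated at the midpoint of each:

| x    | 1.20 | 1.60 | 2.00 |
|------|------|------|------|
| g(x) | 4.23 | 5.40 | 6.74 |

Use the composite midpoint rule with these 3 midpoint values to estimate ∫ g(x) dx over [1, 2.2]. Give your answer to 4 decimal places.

6.5480

h = 0.4, n = 3.
h·[y(m₁) + y(m₂) + y(m₃)] = 0.4·(16.37) = 6.5480.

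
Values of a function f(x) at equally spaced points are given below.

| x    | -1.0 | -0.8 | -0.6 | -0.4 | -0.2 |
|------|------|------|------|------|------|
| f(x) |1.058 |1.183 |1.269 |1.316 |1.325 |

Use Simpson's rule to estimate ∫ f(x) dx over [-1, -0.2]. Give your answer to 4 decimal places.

0.9945

h = 0.2, n = 4.
(h/3)·[y₀ + 4y₁ + 2y₂ + 4y₃ + y₄] = 0.066667·(14.917) = 0.9945.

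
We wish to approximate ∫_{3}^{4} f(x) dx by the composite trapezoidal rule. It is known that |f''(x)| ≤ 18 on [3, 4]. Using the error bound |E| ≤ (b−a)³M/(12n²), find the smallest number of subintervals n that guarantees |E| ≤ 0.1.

Need 18/(12n²) ≤ 0.1.
n² ≥ 18/(12·0.1) = 15 ⇒ n ≥ 3.8730, so the smallest n is 4.

4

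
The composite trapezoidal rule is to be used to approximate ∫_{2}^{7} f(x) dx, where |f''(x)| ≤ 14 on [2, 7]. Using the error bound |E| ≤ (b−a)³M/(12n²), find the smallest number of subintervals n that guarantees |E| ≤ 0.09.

41

Need 1750/(12n²) ≤ 0.09.
n² ≥ 1750/(12·0.09) = 1620.37 ⇒ n ≥ 40.2538, so the smallest n is 41.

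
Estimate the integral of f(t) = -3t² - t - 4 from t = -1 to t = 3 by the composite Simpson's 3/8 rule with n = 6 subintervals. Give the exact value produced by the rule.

-48

h = (3 − (-1))/6 = 0.666667.
Nodes t₀,…,t₆ = -1, -0.333333, 0.333333, 1, 1.666667, 2.333333, 3.
f(t) = -3t² - t - 4: f₀=-6, f₁=-4, f₂=-4.666667, f₃=-8, f₄=-14, f₅=-22.666667, f₆=-34.
(3h/8)·[f₀ + 3f₁ + 3f₂ + 2f₃ + 3f₄ + 3f₅ + f₆] = 0.25·(-192) = -48.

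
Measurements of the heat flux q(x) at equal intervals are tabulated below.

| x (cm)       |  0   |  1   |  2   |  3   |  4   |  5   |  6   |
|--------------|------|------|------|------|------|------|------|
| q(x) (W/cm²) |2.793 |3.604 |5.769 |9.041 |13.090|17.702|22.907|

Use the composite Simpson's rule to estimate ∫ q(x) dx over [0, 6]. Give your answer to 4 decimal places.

61.6020

h = 1, n = 6.
(h/3)·[y₀ + 4y₁ + 2y₂ + 4y₃ + 2y₄ + 4y₅ + y₆] = 0.333333·(184.806) = 61.6020.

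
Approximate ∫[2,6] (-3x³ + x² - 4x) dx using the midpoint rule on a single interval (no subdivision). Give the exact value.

M = (b−a)·f(4) = 4·(-192) = -768.

-768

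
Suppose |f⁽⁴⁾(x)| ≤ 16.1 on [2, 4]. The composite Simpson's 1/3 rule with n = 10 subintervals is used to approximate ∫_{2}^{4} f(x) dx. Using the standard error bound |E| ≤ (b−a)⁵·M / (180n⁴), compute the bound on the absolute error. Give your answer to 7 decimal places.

0.0002862

|E| ≤ (2)⁵·16.1 / (180·10⁴) = 515.2/1800000 = 0.0002862.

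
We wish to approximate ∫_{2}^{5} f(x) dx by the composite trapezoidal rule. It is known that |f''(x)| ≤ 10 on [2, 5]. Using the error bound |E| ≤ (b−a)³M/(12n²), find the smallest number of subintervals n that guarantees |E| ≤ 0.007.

Need 270/(12n²) ≤ 0.007.
n² ≥ 270/(12·0.007) = 3214.29 ⇒ n ≥ 56.6947, so the smallest n is 57.

57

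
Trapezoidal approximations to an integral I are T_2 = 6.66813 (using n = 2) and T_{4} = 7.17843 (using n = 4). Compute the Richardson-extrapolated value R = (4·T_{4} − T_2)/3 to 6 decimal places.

R = (4·T_{4} − T_2) / 3 = (4·7.17843 − 6.66813)/3 = (22.04559)/3 = 7.348530.

7.348530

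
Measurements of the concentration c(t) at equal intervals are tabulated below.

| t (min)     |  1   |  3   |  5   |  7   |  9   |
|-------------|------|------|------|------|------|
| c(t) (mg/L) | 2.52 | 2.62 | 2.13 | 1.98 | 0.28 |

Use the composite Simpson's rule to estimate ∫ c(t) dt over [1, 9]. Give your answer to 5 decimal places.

h = 2, n = 4.
(h/3)·[y₀ + 4y₁ + 2y₂ + 4y₃ + y₄] = 0.666667·(25.46) = 16.97333.

16.97333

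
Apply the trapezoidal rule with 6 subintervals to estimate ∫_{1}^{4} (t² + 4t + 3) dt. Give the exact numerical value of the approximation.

60.125

h = (4 − 1)/6 = 0.5.
Nodes t₀,…,t₆ = 1, 1.5, 2, 2.5, 3, 3.5, 4.
f(t) = t² + 4t + 3: f₀=8, f₁=11.25, f₂=15, f₃=19.25, f₄=24, f₅=29.25, f₆=35.
(h/2)·[f₀ + 2f₁ + 2f₂ + 2f₃ + 2f₄ + 2f₅ + f₆] = 0.25·(240.5) = 60.125.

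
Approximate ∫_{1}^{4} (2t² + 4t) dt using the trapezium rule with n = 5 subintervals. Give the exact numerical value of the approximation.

h = (4 − 1)/5 = 0.6.
Nodes t₀,…,t₅ = 1, 1.6, 2.2, 2.8, 3.4, 4.
f(t) = 2t² + 4t: f₀=6, f₁=11.52, f₂=18.48, f₃=26.88, f₄=36.72, f₅=48.
(h/2)·[f₀ + 2f₁ + 2f₂ + 2f₃ + 2f₄ + f₅] = 0.3·(241.2) = 72.36.

72.36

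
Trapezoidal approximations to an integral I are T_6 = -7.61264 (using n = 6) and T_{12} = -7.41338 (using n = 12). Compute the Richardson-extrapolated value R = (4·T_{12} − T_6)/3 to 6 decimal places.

-7.346960

R = (4·T_{12} − T_6) / 3 = (4·(-7.41338) − (-7.61264))/3 = (-22.04088)/3 = -7.346960.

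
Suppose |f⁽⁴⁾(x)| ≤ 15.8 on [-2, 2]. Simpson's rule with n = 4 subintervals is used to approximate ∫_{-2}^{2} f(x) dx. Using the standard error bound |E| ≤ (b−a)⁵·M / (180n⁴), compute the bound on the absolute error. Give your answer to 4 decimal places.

|E| ≤ (4)⁵·15.8 / (180·4⁴) = 16179.2/46080 = 0.3511.

0.3511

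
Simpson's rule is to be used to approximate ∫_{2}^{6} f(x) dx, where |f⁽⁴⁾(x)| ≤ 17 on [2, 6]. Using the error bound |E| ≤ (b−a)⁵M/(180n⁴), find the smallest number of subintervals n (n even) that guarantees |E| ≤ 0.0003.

24

Need 17408/(180n⁴) ≤ 0.0003.
n⁴ ≥ 17408/(180·0.0003) = 322370 ⇒ n ≥ 23.8281, so the smallest even n is 24. (n must be even for Simpson's rule.)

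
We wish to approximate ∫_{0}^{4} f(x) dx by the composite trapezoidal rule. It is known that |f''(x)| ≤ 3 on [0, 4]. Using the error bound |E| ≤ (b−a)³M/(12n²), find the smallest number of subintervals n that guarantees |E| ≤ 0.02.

Need 192/(12n²) ≤ 0.02.
n² ≥ 192/(12·0.02) = 800 ⇒ n ≥ 28.2843, so the smallest n is 29.

29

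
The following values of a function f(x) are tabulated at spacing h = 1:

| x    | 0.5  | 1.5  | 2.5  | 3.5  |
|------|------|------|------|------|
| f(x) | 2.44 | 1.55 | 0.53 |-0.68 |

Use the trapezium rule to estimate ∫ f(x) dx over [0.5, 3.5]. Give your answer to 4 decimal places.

2.9600

h = 1, n = 3.
(h/2)·[y₀ + 2y₁ + 2y₂ + y₃] = 0.5·(5.92) = 2.9600.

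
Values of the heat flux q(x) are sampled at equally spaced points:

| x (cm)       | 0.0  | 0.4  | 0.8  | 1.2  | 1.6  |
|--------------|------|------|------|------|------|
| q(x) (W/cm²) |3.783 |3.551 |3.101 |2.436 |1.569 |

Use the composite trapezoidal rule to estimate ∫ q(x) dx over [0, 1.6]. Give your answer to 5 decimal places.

4.70560

h = 0.4, n = 4.
(h/2)·[y₀ + 2y₁ + 2y₂ + 2y₃ + y₄] = 0.2·(23.528) = 4.70560.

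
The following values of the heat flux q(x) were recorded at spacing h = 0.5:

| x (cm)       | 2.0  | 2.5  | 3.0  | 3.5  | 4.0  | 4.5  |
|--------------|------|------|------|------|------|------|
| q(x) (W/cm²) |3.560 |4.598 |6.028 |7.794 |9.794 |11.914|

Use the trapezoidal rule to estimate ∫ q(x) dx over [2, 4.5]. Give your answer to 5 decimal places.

17.97550

h = 0.5, n = 5.
(h/2)·[y₀ + 2y₁ + 2y₂ + 2y₃ + 2y₄ + y₅] = 0.25·(71.902) = 17.97550.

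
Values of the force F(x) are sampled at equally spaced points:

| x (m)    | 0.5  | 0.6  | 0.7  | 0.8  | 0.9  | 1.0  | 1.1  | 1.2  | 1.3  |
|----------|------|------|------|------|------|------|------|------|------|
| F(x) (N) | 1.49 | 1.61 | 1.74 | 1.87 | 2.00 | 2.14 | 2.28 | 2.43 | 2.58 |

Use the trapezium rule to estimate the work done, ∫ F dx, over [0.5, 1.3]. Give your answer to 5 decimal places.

h = 0.1, n = 8.
(h/2)·[y₀ + 2y₁ + 2y₂ + 2y₃ + 2y₄ + 2y₅ + 2y₆ + 2y₇ + y₈] = 0.05·(32.21) = 1.61050.

1.61050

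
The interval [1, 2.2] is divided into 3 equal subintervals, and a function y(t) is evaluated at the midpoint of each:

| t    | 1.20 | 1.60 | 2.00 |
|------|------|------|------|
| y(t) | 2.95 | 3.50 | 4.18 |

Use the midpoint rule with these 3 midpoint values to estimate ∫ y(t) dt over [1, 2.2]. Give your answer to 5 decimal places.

4.25200

h = 0.4, n = 3.
h·[y(m₁) + y(m₂) + y(m₃)] = 0.4·(10.63) = 4.25200.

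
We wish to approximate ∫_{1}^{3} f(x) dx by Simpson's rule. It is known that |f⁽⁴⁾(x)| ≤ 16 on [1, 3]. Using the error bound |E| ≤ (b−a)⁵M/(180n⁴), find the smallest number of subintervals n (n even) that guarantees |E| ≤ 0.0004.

Need 512/(180n⁴) ≤ 0.0004.
n⁴ ≥ 512/(180·0.0004) = 7111.11 ⇒ n ≥ 9.1830, so the smallest even n is 10. (n must be even for Simpson's rule.)

10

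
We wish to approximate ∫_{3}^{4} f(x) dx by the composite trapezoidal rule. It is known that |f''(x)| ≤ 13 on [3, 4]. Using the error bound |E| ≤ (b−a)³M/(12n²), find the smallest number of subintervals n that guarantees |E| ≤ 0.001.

Need 13/(12n²) ≤ 0.001.
n² ≥ 13/(12·0.001) = 1083.33 ⇒ n ≥ 32.9140, so the smallest n is 33.

33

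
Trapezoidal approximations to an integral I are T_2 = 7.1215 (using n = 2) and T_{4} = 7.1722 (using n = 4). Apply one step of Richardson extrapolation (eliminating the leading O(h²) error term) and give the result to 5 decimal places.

7.18910

R = (4·T_{4} − T_2) / 3 = (4·7.1722 − 7.1215)/3 = (21.5673)/3 = 7.18910.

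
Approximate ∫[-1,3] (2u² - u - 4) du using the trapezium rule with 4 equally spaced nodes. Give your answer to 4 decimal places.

1.0370

h = (3 − (-1))/3 = 1.333333.
Nodes u₀,…,u₃ = -1, 0.333333, 1.666667, 3.
f(u) = 2u² - u - 4: f₀=-1, f₁=-4.111111, f₂=-0.111111, f₃=11.
(h/2)·[f₀ + 2f₁ + 2f₂ + f₃] = 0.666667·(1.555556) = 1.0370.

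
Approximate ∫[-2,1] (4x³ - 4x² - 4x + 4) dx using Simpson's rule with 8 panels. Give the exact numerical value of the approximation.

h = (1 − (-2))/8 = 0.375.
Nodes x₀,…,x₈ = -2, -1.625, -1.25, -0.875, -0.5, -0.125, 0.25, 0.625, 1.
f(x) = 4x³ - 4x² - 4x + 4: f₀=-36, f₁=-17.2265625, f₂=-5.0625, f₃=1.7578125, f₄=4.5, f₅=4.4296875, f₆=2.8125, f₇=0.9140625, f₈=0.
(h/3)·[f₀ + 4f₁ + 2f₂ + 4f₃ + 2f₄ + 4f₅ + 2f₆ + 4f₇ + f₈] = 0.125·(-72) = -9.

-9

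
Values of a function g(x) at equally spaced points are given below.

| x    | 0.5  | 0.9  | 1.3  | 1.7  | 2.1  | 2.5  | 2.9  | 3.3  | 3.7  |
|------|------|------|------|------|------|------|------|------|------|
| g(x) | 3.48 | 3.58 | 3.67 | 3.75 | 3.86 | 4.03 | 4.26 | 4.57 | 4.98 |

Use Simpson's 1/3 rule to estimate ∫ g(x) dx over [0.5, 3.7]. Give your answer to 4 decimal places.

h = 0.4, n = 8.
(h/3)·[y₀ + 4y₁ + 2y₂ + 4y₃ + 2y₄ + 4y₅ + 2y₆ + 4y₇ + y₈] = 0.133333·(95.76) = 12.7680.

12.7680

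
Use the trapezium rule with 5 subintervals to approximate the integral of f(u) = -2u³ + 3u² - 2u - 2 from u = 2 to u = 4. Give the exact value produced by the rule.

h = (4 − 2)/5 = 0.4.
Nodes u₀,…,u₅ = 2, 2.4, 2.8, 3.2, 3.6, 4.
f(u) = -2u³ + 3u² - 2u - 2: f₀=-10, f₁=-17.168, f₂=-27.984, f₃=-43.216, f₄=-63.632, f₅=-90.
(h/2)·[f₀ + 2f₁ + 2f₂ + 2f₃ + 2f₄ + f₅] = 0.2·(-404) = -80.8.

-80.8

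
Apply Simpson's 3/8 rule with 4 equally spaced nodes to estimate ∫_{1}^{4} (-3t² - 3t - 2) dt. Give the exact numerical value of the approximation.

-91.5

h = (4 − 1)/3 = 1.
Nodes t₀,…,t₃ = 1, 2, 3, 4.
f(t) = -3t² - 3t - 2: f₀=-8, f₁=-20, f₂=-38, f₃=-62.
(3h/8)·[f₀ + 3f₁ + 3f₂ + f₃] = 0.375·(-244) = -91.5.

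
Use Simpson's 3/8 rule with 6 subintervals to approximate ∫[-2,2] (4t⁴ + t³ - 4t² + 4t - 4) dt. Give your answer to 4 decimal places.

h = (2 − (-2))/6 = 0.666667.
Nodes t₀,…,t₆ = -2, -1.333333, -0.666667, 0, 0.666667, 1.333333, 2.
f(t) = 4t⁴ + t³ - 4t² + 4t - 4: f₀=28, f₁=-6.172840, f₂=-7.950617, f₃=-4, f₄=-2.024691, f₅=9.234568, f₆=60.
(3h/8)·[f₀ + 3f₁ + 3f₂ + 2f₃ + 3f₄ + 3f₅ + f₆] = 0.25·(59.259259) = 14.8148.

14.8148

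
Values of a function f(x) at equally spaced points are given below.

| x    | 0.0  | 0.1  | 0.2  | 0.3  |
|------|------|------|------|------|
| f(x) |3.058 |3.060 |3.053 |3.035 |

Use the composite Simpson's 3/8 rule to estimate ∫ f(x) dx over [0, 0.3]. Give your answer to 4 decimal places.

h = 0.1, n = 3.
(3h/8)·[y₀ + 3y₁ + 3y₂ + y₃] = 0.0375·(24.432) = 0.9162.

0.9162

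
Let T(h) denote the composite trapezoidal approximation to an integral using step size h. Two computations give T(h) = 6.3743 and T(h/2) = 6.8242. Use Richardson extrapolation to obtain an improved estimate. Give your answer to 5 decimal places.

R = (4·T(h/2) − T(h)) / 3 = (4·6.8242 − 6.3743)/3 = (20.9225)/3 = 6.97417.

6.97417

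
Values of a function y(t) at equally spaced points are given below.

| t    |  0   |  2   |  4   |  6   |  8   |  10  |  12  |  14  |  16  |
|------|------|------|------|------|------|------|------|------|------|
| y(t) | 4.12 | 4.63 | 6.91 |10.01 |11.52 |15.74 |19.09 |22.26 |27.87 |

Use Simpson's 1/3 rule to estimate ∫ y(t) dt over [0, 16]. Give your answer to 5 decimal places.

h = 2, n = 8.
(h/3)·[y₀ + 4y₁ + 2y₂ + 4y₃ + 2y₄ + 4y₅ + 2y₆ + 4y₇ + y₈] = 0.666667·(317.59) = 211.72667.

211.72667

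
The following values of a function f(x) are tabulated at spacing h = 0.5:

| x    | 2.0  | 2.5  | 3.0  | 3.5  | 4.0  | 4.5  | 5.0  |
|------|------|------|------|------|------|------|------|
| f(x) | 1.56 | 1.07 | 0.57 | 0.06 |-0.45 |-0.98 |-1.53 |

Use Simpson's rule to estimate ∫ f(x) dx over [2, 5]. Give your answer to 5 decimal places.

0.14500

h = 0.5, n = 6.
(h/3)·[y₀ + 4y₁ + 2y₂ + 4y₃ + 2y₄ + 4y₅ + y₆] = 0.166667·(0.87) = 0.14500.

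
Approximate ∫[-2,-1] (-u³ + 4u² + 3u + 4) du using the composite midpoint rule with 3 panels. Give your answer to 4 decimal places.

h = (-1 − (-2))/3 = 0.333333.
Midpoints m₁,…,m₃ = -1.833333, -1.5, -1.166667.
f(m₁)=18.106481, f(m₂)=11.875, f(m₃)=7.532407.
h·[f(m₁) + f(m₂) + f(m₃)] = 0.333333·(37.513889) = 12.5046.

12.5046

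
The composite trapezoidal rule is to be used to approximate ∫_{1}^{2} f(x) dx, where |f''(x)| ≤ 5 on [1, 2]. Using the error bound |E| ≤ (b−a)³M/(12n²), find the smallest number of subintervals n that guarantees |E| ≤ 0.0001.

65

Need 5/(12n²) ≤ 0.0001.
n² ≥ 5/(12·0.0001) = 4166.67 ⇒ n ≥ 64.5497, so the smallest n is 65.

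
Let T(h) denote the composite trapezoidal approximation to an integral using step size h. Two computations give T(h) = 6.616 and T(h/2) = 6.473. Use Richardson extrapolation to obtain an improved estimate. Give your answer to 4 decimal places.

R = (4·T(h/2) − T(h)) / 3 = (4·6.473 − 6.616)/3 = (19.276)/3 = 6.4253.

6.4253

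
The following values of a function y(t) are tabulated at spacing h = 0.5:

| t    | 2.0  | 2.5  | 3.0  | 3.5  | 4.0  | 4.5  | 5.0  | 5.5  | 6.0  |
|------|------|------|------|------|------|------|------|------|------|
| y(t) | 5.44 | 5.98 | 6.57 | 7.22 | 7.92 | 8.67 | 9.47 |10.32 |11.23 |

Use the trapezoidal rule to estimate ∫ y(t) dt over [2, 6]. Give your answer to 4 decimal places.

32.2425

h = 0.5, n = 8.
(h/2)·[y₀ + 2y₁ + 2y₂ + 2y₃ + 2y₄ + 2y₅ + 2y₆ + 2y₇ + y₈] = 0.25·(128.97) = 32.2425.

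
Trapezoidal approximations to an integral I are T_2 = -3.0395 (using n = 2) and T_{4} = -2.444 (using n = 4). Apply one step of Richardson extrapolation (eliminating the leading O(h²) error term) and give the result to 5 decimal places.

-2.24550

R = (4·T_{4} − T_2) / 3 = (4·(-2.444) − (-3.0395))/3 = (-6.7365)/3 = -2.24550.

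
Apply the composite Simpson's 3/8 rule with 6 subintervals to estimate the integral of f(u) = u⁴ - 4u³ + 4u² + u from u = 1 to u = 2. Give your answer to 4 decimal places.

2.0336

h = (2 − 1)/6 = 0.166667.
Nodes u₀,…,u₆ = 1, 1.166667, 1.333333, 1.5, 1.666667, 1.833333, 2.
f(u) = u⁴ - 4u³ + 4u² + u: f₀=2, f₁=2.111883, f₂=2.123457, f₃=2.0625, f₄=1.975309, f₅=1.926698, f₆=2.
(3h/8)·[f₀ + 3f₁ + 3f₂ + 2f₃ + 3f₄ + 3f₅ + f₆] = 0.0625·(32.537037) = 2.0336.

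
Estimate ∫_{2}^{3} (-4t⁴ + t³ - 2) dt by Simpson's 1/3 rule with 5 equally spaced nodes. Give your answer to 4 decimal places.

h = (3 − 2)/4 = 0.25.
Nodes t₀,…,t₄ = 2, 2.25, 2.5, 2.75, 3.
f(t) = -4t⁴ + t³ - 2: f₀=-58, f₁=-93.125, f₂=-142.625, f₃=-209.96875, f₄=-299.
(h/3)·[f₀ + 4f₁ + 2f₂ + 4f₃ + f₄] = 0.083333·(-1854.625) = -154.5521.

-154.5521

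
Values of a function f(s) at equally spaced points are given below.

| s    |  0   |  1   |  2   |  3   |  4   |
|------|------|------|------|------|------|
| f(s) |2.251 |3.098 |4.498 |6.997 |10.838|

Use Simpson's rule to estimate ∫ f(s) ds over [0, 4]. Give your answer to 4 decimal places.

h = 1, n = 4.
(h/3)·[y₀ + 4y₁ + 2y₂ + 4y₃ + y₄] = 0.333333·(62.465) = 20.8217.

20.8217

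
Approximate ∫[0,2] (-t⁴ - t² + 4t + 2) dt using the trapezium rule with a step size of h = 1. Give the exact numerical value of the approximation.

h = (2 − 0)/2 = 1.
Nodes t₀,…,t₂ = 0, 1, 2.
f(t) = -t⁴ - t² + 4t + 2: f₀=2, f₁=4, f₂=-10.
(h/2)·[f₀ + 2f₁ + f₂] = 0.5·(0) = 0.

0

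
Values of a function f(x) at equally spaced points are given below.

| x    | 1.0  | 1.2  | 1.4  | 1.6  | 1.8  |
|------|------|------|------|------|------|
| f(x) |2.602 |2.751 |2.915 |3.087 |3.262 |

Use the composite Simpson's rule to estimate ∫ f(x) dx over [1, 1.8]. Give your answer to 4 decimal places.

2.3364

h = 0.2, n = 4.
(h/3)·[y₀ + 4y₁ + 2y₂ + 4y₃ + y₄] = 0.066667·(35.046) = 2.3364.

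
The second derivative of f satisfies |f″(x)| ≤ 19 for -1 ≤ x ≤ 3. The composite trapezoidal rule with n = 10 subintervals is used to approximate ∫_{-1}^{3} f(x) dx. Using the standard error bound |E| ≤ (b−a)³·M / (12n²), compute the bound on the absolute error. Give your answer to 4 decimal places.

1.0133

|E| ≤ (4)³·19 / (12·10²) = 1216/1200 = 1.0133.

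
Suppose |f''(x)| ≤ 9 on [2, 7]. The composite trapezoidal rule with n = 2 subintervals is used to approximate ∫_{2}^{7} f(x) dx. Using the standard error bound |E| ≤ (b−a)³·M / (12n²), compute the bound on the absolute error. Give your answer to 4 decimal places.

|E| ≤ (5)³·9 / (12·2²) = 1125/48 = 23.4375.

23.4375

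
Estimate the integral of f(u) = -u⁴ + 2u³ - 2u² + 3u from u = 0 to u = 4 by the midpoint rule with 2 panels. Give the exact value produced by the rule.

-68

h = (4 − 0)/2 = 2.
Midpoints m₁,…,m₂ = 1, 3.
f(m₁)=2, f(m₂)=-36.
h·[f(m₁) + f(m₂)] = 2·(-34) = -68.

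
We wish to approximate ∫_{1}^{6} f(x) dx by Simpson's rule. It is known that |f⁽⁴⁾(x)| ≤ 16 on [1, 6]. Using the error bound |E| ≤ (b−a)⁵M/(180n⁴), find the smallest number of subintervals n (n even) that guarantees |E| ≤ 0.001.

Need 50000/(180n⁴) ≤ 0.001.
n⁴ ≥ 50000/(180·0.001) = 277778 ⇒ n ≥ 22.9575, so the smallest even n is 24. (n must be even for Simpson's rule.)

24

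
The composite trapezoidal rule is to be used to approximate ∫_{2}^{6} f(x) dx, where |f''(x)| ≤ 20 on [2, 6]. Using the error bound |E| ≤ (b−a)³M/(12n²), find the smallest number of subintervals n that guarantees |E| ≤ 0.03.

Need 1280/(12n²) ≤ 0.03.
n² ≥ 1280/(12·0.03) = 3555.56 ⇒ n ≥ 59.6285, so the smallest n is 60.

60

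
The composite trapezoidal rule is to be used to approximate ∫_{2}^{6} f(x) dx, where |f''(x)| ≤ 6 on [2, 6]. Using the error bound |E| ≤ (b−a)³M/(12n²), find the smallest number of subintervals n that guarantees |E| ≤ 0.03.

33

Need 384/(12n²) ≤ 0.03.
n² ≥ 384/(12·0.03) = 1066.67 ⇒ n ≥ 32.6599, so the smallest n is 33.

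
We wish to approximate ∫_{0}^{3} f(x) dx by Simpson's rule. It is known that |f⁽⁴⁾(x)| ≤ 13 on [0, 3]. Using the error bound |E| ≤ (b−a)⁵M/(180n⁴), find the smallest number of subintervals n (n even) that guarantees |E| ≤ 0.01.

8

Need 3159/(180n⁴) ≤ 0.01.
n⁴ ≥ 3159/(180·0.01) = 1755 ⇒ n ≥ 6.4725, so the smallest even n is 8. (n must be even for Simpson's rule.)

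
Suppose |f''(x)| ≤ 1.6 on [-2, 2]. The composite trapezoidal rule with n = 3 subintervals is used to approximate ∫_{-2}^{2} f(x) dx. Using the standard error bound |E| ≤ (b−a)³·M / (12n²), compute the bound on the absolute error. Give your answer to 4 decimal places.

0.9481

|E| ≤ (4)³·1.6 / (12·3²) = 102.4/108 = 0.9481.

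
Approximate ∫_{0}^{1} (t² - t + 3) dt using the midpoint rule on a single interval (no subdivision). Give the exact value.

2.75

M = (b−a)·f(0.5) = 1·(2.75) = 2.75.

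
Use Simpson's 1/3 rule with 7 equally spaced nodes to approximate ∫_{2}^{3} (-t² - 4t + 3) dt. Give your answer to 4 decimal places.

h = (3 − 2)/6 = 0.166667.
Nodes t₀,…,t₆ = 2, 2.166667, 2.333333, 2.5, 2.666667, 2.833333, 3.
f(t) = -t² - 4t + 3: f₀=-9, f₁=-10.361111, f₂=-11.777778, f₃=-13.25, f₄=-14.777778, f₅=-16.361111, f₆=-18.
(h/3)·[f₀ + 4f₁ + 2f₂ + 4f₃ + 2f₄ + 4f₅ + f₆] = 0.055556·(-240) = -13.3333.

-13.3333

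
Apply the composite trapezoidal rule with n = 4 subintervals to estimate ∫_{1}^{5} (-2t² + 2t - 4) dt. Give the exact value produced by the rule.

h = (5 − 1)/4 = 1.
Nodes t₀,…,t₄ = 1, 2, 3, 4, 5.
f(t) = -2t² + 2t - 4: f₀=-4, f₁=-8, f₂=-16, f₃=-28, f₄=-44.
(h/2)·[f₀ + 2f₁ + 2f₂ + 2f₃ + f₄] = 0.5·(-152) = -76.

-76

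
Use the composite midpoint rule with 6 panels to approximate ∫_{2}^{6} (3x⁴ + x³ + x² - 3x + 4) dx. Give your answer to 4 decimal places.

h = (6 − 2)/6 = 0.666667.
Midpoints m₁,…,m₆ = 2.333333, 3, 3.666667, 4.333333, 5, 5.666667.
f(m₁)=104.074074, f(m₂)=274, f(m₃)=598, f(m₄)=1148.962963, f(m₅)=2014, f(m₆)=3294.444444.
h·[f(m₁) + f(m₂) + f(m₃) + f(m₄) + f(m₅) + f(m₆)] = 0.666667·(7433.481481) = 4955.6543.

4955.6543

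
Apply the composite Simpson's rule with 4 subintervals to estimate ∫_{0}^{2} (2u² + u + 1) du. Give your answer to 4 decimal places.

h = (2 − 0)/4 = 0.5.
Nodes u₀,…,u₄ = 0, 0.5, 1, 1.5, 2.
f(u) = 2u² + u + 1: f₀=1, f₁=2, f₂=4, f₃=7, f₄=11.
(h/3)·[f₀ + 4f₁ + 2f₂ + 4f₃ + f₄] = 0.166667·(56) = 9.3333.

9.3333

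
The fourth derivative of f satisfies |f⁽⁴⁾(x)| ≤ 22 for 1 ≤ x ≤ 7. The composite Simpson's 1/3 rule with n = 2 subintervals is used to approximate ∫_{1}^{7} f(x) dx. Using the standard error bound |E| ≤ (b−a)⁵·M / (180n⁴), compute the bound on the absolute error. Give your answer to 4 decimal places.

|E| ≤ (6)⁵·22 / (180·2⁴) = 171072/2880 = 59.4000.

59.4000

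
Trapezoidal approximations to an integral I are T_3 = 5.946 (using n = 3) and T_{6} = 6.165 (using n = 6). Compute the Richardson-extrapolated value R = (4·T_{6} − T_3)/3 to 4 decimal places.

R = (4·T_{6} − T_3) / 3 = (4·6.165 − 5.946)/3 = (18.714)/3 = 6.2380.

6.2380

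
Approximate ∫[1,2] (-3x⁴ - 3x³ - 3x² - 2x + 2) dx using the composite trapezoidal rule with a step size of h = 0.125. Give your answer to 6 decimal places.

-38.002319

h = (2 − 1)/8 = 0.125.
Nodes x₀,…,x₈ = 1, 1.125, 1.25, 1.375, 1.5, 1.625, 1.75, 1.875, 2.
f(x) = -3x⁴ - 3x³ - 3x² - 2x + 2: f₀=-9, f₁=-13.123779296875, f₂=-18.37109375, f₃=-24.944091796875, f₄=-33.0625, f₅=-42.963623046875, f₆=-54.90234375, f₇=-69.151123046875, f₈=-86.
(h/2)·[f₀ + 2f₁ + 2f₂ + 2f₃ + 2f₄ + 2f₅ + 2f₆ + 2f₇ + f₈] = 0.0625·(-608.037109375) = -38.002319.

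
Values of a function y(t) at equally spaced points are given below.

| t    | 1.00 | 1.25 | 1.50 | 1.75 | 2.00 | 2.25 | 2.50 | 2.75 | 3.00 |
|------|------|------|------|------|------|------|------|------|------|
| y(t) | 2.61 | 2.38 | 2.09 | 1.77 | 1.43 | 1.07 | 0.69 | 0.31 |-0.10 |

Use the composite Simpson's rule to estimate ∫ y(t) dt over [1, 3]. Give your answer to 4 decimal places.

h = 0.25, n = 8.
(h/3)·[y₀ + 4y₁ + 2y₂ + 4y₃ + 2y₄ + 4y₅ + 2y₆ + 4y₇ + y₈] = 0.083333·(33.05) = 2.7542.

2.7542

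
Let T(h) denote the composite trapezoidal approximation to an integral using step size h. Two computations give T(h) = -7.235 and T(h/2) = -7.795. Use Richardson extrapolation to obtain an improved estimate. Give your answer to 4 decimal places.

-7.9817

R = (4·T(h/2) − T(h)) / 3 = (4·(-7.795) − (-7.235))/3 = (-23.945)/3 = -7.9817.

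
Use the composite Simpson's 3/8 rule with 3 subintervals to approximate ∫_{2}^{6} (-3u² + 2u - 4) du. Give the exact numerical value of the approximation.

-192

h = (6 − 2)/3 = 1.333333.
Nodes u₀,…,u₃ = 2, 3.333333, 4.666667, 6.
f(u) = -3u² + 2u - 4: f₀=-12, f₁=-30.666667, f₂=-60, f₃=-100.
(3h/8)·[f₀ + 3f₁ + 3f₂ + f₃] = 0.5·(-384) = -192.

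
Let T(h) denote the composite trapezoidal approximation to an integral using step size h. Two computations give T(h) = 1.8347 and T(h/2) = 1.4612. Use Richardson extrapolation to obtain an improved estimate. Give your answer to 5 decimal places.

1.33670

R = (4·T(h/2) − T(h)) / 3 = (4·1.4612 − 1.8347)/3 = (4.0101)/3 = 1.33670.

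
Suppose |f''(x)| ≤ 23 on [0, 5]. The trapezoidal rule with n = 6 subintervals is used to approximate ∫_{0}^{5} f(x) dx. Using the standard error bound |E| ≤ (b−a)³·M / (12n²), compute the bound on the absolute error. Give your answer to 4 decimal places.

6.6551

|E| ≤ (5)³·23 / (12·6²) = 2875/432 = 6.6551.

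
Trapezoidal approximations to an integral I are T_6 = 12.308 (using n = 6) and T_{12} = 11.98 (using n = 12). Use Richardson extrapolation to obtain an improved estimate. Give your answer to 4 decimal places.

R = (4·T_{12} − T_6) / 3 = (4·11.98 − 12.308)/3 = (35.612)/3 = 11.8707.

11.8707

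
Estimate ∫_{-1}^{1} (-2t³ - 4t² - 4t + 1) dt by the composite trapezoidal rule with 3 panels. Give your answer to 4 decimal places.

h = (1 − (-1))/3 = 0.666667.
Nodes t₀,…,t₃ = -1, -0.333333, 0.333333, 1.
f(t) = -2t³ - 4t² - 4t + 1: f₀=3, f₁=1.962963, f₂=-0.851852, f₃=-9.
(h/2)·[f₀ + 2f₁ + 2f₂ + f₃] = 0.333333·(-3.777778) = -1.2593.

-1.2593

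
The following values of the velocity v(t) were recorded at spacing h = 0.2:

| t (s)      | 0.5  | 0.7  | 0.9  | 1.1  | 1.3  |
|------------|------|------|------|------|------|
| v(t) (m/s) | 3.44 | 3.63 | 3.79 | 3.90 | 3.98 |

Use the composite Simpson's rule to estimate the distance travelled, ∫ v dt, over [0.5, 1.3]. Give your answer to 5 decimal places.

h = 0.2, n = 4.
(h/3)·[y₀ + 4y₁ + 2y₂ + 4y₃ + y₄] = 0.066667·(45.12) = 3.00800.

3.00800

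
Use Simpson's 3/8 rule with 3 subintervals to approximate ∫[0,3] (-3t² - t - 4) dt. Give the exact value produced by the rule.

h = (3 − 0)/3 = 1.
Nodes t₀,…,t₃ = 0, 1, 2, 3.
f(t) = -3t² - t - 4: f₀=-4, f₁=-8, f₂=-18, f₃=-34.
(3h/8)·[f₀ + 3f₁ + 3f₂ + f₃] = 0.375·(-116) = -43.5.

-43.5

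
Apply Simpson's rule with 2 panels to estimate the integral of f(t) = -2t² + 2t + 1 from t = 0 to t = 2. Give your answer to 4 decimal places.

0.6667

h = (2 − 0)/2 = 1.
Nodes t₀,…,t₂ = 0, 1, 2.
f(t) = -2t² + 2t + 1: f₀=1, f₁=1, f₂=-3.
(h/3)·[f₀ + 4f₁ + f₂] = 0.333333·(2) = 0.6667.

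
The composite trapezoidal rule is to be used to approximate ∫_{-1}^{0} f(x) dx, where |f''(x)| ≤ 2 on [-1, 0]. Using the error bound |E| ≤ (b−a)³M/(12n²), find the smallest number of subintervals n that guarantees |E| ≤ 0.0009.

14

Need 2/(12n²) ≤ 0.0009.
n² ≥ 2/(12·0.0009) = 185.185 ⇒ n ≥ 13.6083, so the smallest n is 14.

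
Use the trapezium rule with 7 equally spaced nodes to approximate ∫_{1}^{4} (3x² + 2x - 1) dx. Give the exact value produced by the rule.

h = (4 − 1)/6 = 0.5.
Nodes x₀,…,x₆ = 1, 1.5, 2, 2.5, 3, 3.5, 4.
f(x) = 3x² + 2x - 1: f₀=4, f₁=8.75, f₂=15, f₃=22.75, f₄=32, f₅=42.75, f₆=55.
(h/2)·[f₀ + 2f₁ + 2f₂ + 2f₃ + 2f₄ + 2f₅ + f₆] = 0.25·(301.5) = 75.375.

75.375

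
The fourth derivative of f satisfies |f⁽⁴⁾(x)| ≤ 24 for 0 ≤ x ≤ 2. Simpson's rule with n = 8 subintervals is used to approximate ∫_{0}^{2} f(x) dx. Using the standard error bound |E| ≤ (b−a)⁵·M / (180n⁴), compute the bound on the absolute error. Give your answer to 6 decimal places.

|E| ≤ (2)⁵·24 / (180·8⁴) = 768/737280 = 0.001042.

0.001042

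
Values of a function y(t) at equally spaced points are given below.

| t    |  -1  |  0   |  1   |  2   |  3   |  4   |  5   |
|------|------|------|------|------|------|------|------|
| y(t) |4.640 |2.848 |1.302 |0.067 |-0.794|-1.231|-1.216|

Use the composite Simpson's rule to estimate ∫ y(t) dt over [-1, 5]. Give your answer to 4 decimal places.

h = 1, n = 6.
(h/3)·[y₀ + 4y₁ + 2y₂ + 4y₃ + 2y₄ + 4y₅ + y₆] = 0.333333·(11.176) = 3.7253.

3.7253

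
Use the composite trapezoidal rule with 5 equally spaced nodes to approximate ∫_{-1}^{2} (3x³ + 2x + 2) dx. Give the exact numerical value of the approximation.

21.515625

h = (2 − (-1))/4 = 0.75.
Nodes x₀,…,x₄ = -1, -0.25, 0.5, 1.25, 2.
f(x) = 3x³ + 2x + 2: f₀=-3, f₁=1.453125, f₂=3.375, f₃=10.359375, f₄=30.
(h/2)·[f₀ + 2f₁ + 2f₂ + 2f₃ + f₄] = 0.375·(57.375) = 21.515625.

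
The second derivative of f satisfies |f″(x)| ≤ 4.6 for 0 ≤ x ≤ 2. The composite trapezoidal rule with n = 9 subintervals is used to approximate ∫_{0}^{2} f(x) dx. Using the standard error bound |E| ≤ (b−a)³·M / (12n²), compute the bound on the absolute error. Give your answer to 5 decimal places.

|E| ≤ (2)³·4.6 / (12·9²) = 36.8/972 = 0.03786.

0.03786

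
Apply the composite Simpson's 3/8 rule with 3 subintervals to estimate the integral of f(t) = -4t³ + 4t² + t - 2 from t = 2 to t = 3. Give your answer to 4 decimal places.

h = (3 − 2)/3 = 0.333333.
Nodes t₀,…,t₃ = 2, 2.333333, 2.666667, 3.
f(t) = -4t³ + 4t² + t - 2: f₀=-16, f₁=-28.703704, f₂=-46.740741, f₃=-71.
(3h/8)·[f₀ + 3f₁ + 3f₂ + f₃] = 0.125·(-313.333333) = -39.1667.

-39.1667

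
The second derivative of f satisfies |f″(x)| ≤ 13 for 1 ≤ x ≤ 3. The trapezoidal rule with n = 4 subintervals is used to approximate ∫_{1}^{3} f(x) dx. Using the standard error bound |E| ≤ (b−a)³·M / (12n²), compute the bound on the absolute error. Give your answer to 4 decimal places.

|E| ≤ (2)³·13 / (12·4²) = 104/192 = 0.5417.

0.5417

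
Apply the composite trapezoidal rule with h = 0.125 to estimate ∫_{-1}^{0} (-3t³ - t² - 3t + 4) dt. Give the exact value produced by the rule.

h = (0 − (-1))/8 = 0.125.
Nodes t₀,…,t₈ = -1, -0.875, -0.75, -0.625, -0.5, -0.375, -0.25, -0.125, 0.
f(t) = -3t³ - t² - 3t + 4: f₀=9, f₁=7.869140625, f₂=6.953125, f₃=6.216796875, f₄=5.625, f₅=5.142578125, f₆=4.734375, f₇=4.365234375, f₈=4.
(h/2)·[f₀ + 2f₁ + 2f₂ + 2f₃ + 2f₄ + 2f₅ + 2f₆ + 2f₇ + f₈] = 0.0625·(94.8125) = 5.92578125.

5.92578125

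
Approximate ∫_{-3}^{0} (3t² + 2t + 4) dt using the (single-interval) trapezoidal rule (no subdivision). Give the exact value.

43.5

T = (b−a)/2 · [f(-3) + f(0)] = 1.5·[25 + 4] = 43.5.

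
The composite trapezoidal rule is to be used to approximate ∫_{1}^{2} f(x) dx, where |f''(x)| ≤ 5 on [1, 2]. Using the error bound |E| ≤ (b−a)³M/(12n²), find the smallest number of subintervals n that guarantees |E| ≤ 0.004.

11

Need 5/(12n²) ≤ 0.004.
n² ≥ 5/(12·0.004) = 104.167 ⇒ n ≥ 10.2062, so the smallest n is 11.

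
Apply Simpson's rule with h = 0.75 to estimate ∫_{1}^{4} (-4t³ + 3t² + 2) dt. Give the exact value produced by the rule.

h = (4 − 1)/4 = 0.75.
Nodes t₀,…,t₄ = 1, 1.75, 2.5, 3.25, 4.
f(t) = -4t³ + 3t² + 2: f₀=1, f₁=-10.25, f₂=-41.75, f₃=-103.625, f₄=-206.
(h/3)·[f₀ + 4f₁ + 2f₂ + 4f₃ + f₄] = 0.25·(-744) = -186.

-186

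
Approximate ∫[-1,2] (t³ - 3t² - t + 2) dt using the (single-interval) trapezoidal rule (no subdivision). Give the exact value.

-7.5

T = (b−a)/2 · [f(-1) + f(2)] = 1.5·[(-1) + (-4)] = -7.5.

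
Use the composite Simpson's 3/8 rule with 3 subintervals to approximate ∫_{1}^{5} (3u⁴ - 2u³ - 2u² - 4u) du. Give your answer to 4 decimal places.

h = (5 − 1)/3 = 1.333333.
Nodes u₀,…,u₃ = 1, 2.333333, 3.666667, 5.
f(u) = 3u⁴ - 2u³ - 2u² - 4u: f₀=-5, f₁=43.296296, f₂=402.111111, f₃=1555.
(3h/8)·[f₀ + 3f₁ + 3f₂ + f₃] = 0.5·(2886.222222) = 1443.1111.

1443.1111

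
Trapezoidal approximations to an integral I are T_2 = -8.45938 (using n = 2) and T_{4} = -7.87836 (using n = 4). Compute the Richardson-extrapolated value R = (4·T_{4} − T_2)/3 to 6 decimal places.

-7.684687

R = (4·T_{4} − T_2) / 3 = (4·(-7.87836) − (-8.45938))/3 = (-23.05406)/3 = -7.684687.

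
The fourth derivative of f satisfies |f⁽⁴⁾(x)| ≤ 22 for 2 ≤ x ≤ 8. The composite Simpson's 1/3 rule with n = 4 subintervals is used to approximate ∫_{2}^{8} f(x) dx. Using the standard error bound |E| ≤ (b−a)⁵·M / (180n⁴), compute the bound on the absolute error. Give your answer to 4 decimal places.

3.7125

|E| ≤ (6)⁵·22 / (180·4⁴) = 171072/46080 = 3.7125.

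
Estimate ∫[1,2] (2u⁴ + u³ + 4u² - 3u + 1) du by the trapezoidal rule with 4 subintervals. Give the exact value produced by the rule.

22.36328125

h = (2 − 1)/4 = 0.25.
Nodes u₀,…,u₄ = 1, 1.25, 1.5, 1.75, 2.
f(u) = 2u⁴ + u³ + 4u² - 3u + 1: f₀=5, f₁=10.3359375, f₂=19, f₃=32.1171875, f₄=51.
(h/2)·[f₀ + 2f₁ + 2f₂ + 2f₃ + f₄] = 0.125·(178.90625) = 22.36328125.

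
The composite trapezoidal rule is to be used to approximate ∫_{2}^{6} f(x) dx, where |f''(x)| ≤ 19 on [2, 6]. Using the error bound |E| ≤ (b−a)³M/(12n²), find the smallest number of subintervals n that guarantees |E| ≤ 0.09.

Need 1216/(12n²) ≤ 0.09.
n² ≥ 1216/(12·0.09) = 1125.93 ⇒ n ≥ 33.5548, so the smallest n is 34.

34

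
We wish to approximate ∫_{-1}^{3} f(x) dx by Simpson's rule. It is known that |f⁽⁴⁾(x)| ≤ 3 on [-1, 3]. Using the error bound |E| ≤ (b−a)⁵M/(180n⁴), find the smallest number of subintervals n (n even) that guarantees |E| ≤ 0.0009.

Need 3072/(180n⁴) ≤ 0.0009.
n⁴ ≥ 3072/(180·0.0009) = 18963 ⇒ n ≥ 11.7348, so the smallest even n is 12. (n must be even for Simpson's rule.)

12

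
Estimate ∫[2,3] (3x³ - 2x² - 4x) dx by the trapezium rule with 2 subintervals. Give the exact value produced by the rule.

26.9375

h = (3 − 2)/2 = 0.5.
Nodes x₀,…,x₂ = 2, 2.5, 3.
f(x) = 3x³ - 2x² - 4x: f₀=8, f₁=24.375, f₂=51.
(h/2)·[f₀ + 2f₁ + f₂] = 0.25·(107.75) = 26.9375.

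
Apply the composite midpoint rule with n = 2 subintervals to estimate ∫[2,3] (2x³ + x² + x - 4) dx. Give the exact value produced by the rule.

37

h = (3 − 2)/2 = 0.5.
Midpoints m₁,…,m₂ = 2.25, 2.75.
f(m₁)=26.09375, f(m₂)=47.90625.
h·[f(m₁) + f(m₂)] = 0.5·(74) = 37.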